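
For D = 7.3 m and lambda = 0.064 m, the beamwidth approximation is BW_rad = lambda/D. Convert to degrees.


BW_rad = 0.064 / 7.3 = 0.008767
BW_deg = 0.5 degrees

0.5 degrees


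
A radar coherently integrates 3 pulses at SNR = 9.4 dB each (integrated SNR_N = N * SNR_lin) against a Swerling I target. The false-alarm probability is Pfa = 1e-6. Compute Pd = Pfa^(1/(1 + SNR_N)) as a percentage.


SNR_lin = 10^(9.4/10) = 8.70964
SNR_N = 3 * 8.70964 = 26.12892
1/(1 + SNR_N) = 1/27.12892 = 0.036861
Pd = (1e-6)^0.036861 = 0.60094
Pd = 60.1%

60.1%


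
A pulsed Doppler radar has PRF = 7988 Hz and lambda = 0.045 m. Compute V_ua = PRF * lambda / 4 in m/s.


V_ua = 7988 * 0.045 / 4 = 89.9 m/s

89.9 m/s


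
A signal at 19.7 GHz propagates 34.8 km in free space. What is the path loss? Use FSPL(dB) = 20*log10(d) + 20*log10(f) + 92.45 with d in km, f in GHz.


20*log10(34.8) = 30.83
20*log10(19.7) = 25.89
FSPL = 149.2 dB

149.2 dB


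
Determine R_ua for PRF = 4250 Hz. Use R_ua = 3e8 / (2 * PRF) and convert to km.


R_ua = 3e8 / (2 * 4250) = 35294.1 m = 35.3 km

35.3 km


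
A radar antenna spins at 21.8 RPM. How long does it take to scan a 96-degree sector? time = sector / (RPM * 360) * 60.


t = 96 / (21.8 * 360) * 60 = 0.73 s

0.73 s


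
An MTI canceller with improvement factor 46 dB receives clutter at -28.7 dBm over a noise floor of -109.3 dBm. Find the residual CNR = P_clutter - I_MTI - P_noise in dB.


CNR = -28.7 - 46 - (-109.3) = 34.6 dB

34.6 dB


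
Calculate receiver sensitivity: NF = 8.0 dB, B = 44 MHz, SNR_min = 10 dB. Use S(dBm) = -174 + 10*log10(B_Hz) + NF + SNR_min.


10*log10(44000000.0) = 76.43
S = -174 + 76.43 + 8.0 + 10 = -79.6 dBm

-79.6 dBm


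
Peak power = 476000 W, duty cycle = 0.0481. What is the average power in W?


P_avg = 476000 * 0.0481 = 22895.6 W

22895.6 W


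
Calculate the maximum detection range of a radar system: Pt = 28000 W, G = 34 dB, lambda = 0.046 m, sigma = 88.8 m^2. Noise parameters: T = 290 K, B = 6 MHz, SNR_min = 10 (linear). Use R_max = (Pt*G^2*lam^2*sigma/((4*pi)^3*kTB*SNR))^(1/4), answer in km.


G_lin = 10^(34/10) = 2511.886432
R^4 = 28000 * 2511.886432^2 * 0.046^2 * 88.8 / ((4*pi)^3 * 1.38e-23 * 290 * 6000000.0 * 10)
R^4 = 6.96673e19 m^4
R_max = (6.96673e19)^(1/4) = 91360.2 m = 91.4 km

91.4 km


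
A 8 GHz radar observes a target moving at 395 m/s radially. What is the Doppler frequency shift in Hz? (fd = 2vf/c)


fd = 2 * 395 * 8000000000.0 / 3e8 = 21066.7 Hz

21066.7 Hz


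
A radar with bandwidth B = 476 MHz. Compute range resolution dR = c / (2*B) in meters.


dR = 3e8 / (2 * 476000000.0) = 0.32 m

0.32 m


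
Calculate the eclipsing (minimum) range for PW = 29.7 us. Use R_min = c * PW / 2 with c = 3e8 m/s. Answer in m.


R_min = 3e8 * 29.7e-6 / 2 = 4455.0 m

4455.0 m


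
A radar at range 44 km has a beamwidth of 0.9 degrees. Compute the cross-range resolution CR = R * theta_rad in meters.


BW_rad = 0.015707963
CR = 44000 * 0.015707963 = 691.2 m

691.2 m


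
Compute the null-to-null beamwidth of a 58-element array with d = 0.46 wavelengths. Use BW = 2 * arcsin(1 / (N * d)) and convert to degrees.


1/(N*d) = 1/(58*0.46) = 0.037481
BW = 2*arcsin(0.037481) = 4.3 degrees

4.3 degrees


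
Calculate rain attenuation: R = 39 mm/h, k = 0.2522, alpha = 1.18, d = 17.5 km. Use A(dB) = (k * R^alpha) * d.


gamma = 0.2522 * 39^1.18 = 19.019597 dB/km
A = 19.019597 * 17.5 = 332.84 dB

332.84 dB


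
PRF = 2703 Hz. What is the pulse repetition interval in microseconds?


PRI = 1/2703 = 0.0003699593 s = 370.0 us

370.0 us


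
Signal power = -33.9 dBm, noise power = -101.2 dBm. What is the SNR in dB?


SNR = -33.9 - (-101.2) = 67.3 dB

67.3 dB


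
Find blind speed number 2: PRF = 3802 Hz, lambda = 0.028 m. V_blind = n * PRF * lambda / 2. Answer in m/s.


V_blind = 2 * 3802 * 0.028 / 2 = 106.5 m/s

106.5 m/s


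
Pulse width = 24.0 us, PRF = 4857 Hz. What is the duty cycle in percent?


DC = 24.0e-6 * 4857 * 100 = 11.66%

11.66%


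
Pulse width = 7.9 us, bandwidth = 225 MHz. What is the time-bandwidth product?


TBP = 7.9 * 225 = 1777.5

1777.5


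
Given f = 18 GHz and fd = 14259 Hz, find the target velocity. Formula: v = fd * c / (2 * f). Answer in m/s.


v = 14259 * 3e8 / (2 * 18000000000.0) = 118.8 m/s

118.8 m/s


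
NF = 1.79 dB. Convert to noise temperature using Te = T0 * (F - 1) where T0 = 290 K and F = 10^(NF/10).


NF_lin = 10^(1.79/10) = 1.51008
Te = 290 * (1.51008 - 1) = 147.9 K

147.9 K


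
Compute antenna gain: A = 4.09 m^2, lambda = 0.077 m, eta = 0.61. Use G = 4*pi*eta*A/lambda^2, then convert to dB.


G_linear = 4*pi*0.61*4.09/0.077^2 = 5287.88
G_dB = 10*log10(5287.88) = 37.2 dB

37.2 dB


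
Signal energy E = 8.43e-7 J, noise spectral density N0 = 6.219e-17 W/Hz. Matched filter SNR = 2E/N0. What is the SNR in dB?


SNR_lin = 2 * 8.43e-7 / 6.219e-17 = 2.711e10
SNR_dB = 10*log10(2.711e10) = 104.3 dB

104.3 dB


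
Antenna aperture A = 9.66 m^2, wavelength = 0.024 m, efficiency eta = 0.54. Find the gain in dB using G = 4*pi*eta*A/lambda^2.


G_linear = 4*pi*0.54*9.66/0.024^2 = 113804.19
G_dB = 10*log10(113804.19) = 50.6 dB

50.6 dB


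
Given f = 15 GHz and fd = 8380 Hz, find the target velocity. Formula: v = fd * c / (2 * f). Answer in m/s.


v = 8380 * 3e8 / (2 * 15000000000.0) = 83.8 m/s

83.8 m/s


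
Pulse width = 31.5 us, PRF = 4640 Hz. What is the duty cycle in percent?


DC = 31.5e-6 * 4640 * 100 = 14.62%

14.62%


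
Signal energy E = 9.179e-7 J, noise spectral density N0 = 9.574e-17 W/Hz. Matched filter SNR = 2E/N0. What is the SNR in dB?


SNR_lin = 2 * 9.179e-7 / 9.574e-17 = 1.917e10
SNR_dB = 10*log10(1.917e10) = 102.8 dB

102.8 dB


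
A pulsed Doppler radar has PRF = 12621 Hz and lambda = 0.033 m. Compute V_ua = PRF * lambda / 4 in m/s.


V_ua = 12621 * 0.033 / 4 = 104.1 m/s

104.1 m/s


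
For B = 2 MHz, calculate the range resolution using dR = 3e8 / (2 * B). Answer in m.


dR = 3e8 / (2 * 2000000.0) = 75.0 m

75.0 m


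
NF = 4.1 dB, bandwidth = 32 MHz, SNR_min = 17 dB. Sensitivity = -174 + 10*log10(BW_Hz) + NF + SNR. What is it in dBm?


10*log10(32000000.0) = 75.05
S = -174 + 75.05 + 4.1 + 17 = -77.8 dBm

-77.8 dBm


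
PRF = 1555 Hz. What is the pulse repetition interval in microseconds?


PRI = 1/1555 = 0.0006430868 s = 643.1 us

643.1 us


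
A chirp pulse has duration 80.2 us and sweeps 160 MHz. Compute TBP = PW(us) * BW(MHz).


TBP = 80.2 * 160 = 12832.0

12832.0


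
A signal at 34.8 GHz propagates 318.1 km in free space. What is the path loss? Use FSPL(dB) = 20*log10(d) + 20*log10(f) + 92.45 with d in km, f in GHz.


20*log10(318.1) = 50.05
20*log10(34.8) = 30.83
FSPL = 173.3 dB

173.3 dB


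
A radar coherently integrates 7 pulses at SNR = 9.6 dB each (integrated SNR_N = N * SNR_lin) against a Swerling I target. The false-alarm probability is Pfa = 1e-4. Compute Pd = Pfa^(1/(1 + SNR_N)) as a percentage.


SNR_lin = 10^(9.6/10) = 9.12011
SNR_N = 7 * 9.12011 = 63.84077
1/(1 + SNR_N) = 1/64.84077 = 0.0154224
Pd = (1e-4)^0.0154224 = 0.86758
Pd = 86.8%

86.8%


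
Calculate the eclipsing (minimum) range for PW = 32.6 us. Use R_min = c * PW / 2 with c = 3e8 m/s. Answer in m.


R_min = 3e8 * 32.6e-6 / 2 = 4890.0 m

4890.0 m


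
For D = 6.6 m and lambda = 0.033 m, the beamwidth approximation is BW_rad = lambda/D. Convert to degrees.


BW_rad = 0.033 / 6.6 = 0.005
BW_deg = 0.29 degrees

0.29 degrees


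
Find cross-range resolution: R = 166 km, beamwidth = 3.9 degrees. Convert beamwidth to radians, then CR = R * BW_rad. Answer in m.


BW_rad = 0.068067841
CR = 166000 * 0.068067841 = 11299.3 m

11299.3 m


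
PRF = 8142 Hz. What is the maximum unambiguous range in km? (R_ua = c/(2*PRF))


R_ua = 3e8 / (2 * 8142) = 18423.0 m = 18.4 km

18.4 km


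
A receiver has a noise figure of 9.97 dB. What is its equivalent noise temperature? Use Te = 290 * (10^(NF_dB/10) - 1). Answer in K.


NF_lin = 10^(9.97/10) = 9.93116
Te = 290 * (9.93116 - 1) = 2590.0 K

2590.0 K


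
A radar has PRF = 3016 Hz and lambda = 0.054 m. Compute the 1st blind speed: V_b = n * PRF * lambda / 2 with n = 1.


V_blind = 1 * 3016 * 0.054 / 2 = 81.4 m/s

81.4 m/s


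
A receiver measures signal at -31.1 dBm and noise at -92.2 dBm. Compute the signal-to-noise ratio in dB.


SNR = -31.1 - (-92.2) = 61.1 dB

61.1 dB


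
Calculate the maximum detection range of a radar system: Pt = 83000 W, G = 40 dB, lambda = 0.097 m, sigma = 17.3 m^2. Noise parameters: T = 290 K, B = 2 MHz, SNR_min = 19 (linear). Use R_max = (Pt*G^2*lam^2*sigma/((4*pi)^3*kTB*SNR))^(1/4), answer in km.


G_lin = 10^(40/10) = 10000.0
R^4 = 83000 * 10000.0^2 * 0.097^2 * 17.3 / ((4*pi)^3 * 1.38e-23 * 290 * 2000000.0 * 19)
R^4 = 4.4769e21 m^4
R_max = (4.4769e21)^(1/4) = 258669.0 m = 258.7 km

258.7 km


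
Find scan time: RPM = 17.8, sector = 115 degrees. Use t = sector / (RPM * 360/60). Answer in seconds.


t = 115 / (17.8 * 360) * 60 = 1.08 s

1.08 s


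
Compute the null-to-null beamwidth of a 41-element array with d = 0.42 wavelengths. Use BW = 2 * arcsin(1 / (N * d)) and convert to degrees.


1/(N*d) = 1/(41*0.42) = 0.058072
BW = 2*arcsin(0.058072) = 6.7 degrees

6.7 degrees


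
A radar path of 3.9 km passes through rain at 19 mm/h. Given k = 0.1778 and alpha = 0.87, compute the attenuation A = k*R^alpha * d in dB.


gamma = 0.1778 * 19^0.87 = 2.303814 dB/km
A = 2.303814 * 3.9 = 8.98 dB

8.98 dB


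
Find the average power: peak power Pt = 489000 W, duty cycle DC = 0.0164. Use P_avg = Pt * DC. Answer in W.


P_avg = 489000 * 0.0164 = 8019.6 W

8019.6 W


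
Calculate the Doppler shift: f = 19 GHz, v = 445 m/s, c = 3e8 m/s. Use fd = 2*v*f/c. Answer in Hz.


fd = 2 * 445 * 19000000000.0 / 3e8 = 56366.7 Hz

56366.7 Hz


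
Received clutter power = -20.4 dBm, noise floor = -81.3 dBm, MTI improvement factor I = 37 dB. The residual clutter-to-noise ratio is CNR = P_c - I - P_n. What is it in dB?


CNR = -20.4 - 37 - (-81.3) = 23.9 dB

23.9 dB


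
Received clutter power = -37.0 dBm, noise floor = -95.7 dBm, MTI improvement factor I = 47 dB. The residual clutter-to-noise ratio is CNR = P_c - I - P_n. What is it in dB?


CNR = -37.0 - 47 - (-95.7) = 11.7 dB

11.7 dB


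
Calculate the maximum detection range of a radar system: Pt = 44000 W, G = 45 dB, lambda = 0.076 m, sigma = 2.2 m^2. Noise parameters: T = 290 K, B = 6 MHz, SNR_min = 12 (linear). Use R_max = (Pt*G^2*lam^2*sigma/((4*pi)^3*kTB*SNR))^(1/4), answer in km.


G_lin = 10^(45/10) = 31622.776602
R^4 = 44000 * 31622.776602^2 * 0.076^2 * 2.2 / ((4*pi)^3 * 1.38e-23 * 290 * 6000000.0 * 12)
R^4 = 9.7783e20 m^4
R_max = (9.7783e20)^(1/4) = 176834.0 m = 176.8 km

176.8 km


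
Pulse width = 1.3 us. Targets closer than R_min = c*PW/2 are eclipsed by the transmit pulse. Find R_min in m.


R_min = 3e8 * 1.3e-6 / 2 = 195.0 m

195.0 m


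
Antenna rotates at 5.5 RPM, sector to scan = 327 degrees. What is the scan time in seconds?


t = 327 / (5.5 * 360) * 60 = 9.91 s

9.91 s


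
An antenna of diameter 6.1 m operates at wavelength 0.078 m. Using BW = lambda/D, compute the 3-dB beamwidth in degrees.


BW_rad = 0.078 / 6.1 = 0.012787
BW_deg = 0.73 degrees

0.73 degrees


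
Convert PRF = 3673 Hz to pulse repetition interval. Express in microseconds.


PRI = 1/3673 = 0.000272257 s = 272.3 us

272.3 us


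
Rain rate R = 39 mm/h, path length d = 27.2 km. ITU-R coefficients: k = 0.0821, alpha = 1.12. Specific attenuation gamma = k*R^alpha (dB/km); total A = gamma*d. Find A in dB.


gamma = 0.0821 * 39^1.12 = 4.969761 dB/km
A = 4.969761 * 27.2 = 135.18 dB

135.18 dB


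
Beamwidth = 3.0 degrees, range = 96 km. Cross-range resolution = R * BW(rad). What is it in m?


BW_rad = 0.052359878
CR = 96000 * 0.052359878 = 5026.5 m

5026.5 m


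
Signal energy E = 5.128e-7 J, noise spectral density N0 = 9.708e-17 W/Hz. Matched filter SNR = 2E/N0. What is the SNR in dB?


SNR_lin = 2 * 5.128e-7 / 9.708e-17 = 1.056e10
SNR_dB = 10*log10(1.056e10) = 100.2 dB

100.2 dB


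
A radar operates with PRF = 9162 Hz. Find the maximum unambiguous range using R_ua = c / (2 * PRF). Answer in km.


R_ua = 3e8 / (2 * 9162) = 16372.0 m = 16.4 km

16.4 km


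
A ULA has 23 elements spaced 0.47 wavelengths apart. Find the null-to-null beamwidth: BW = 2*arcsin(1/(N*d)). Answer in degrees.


1/(N*d) = 1/(23*0.47) = 0.092507
BW = 2*arcsin(0.092507) = 10.6 degrees

10.6 degrees


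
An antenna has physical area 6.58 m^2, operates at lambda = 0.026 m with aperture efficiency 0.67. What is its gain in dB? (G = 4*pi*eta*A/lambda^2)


G_linear = 4*pi*0.67*6.58/0.026^2 = 81952.81
G_dB = 10*log10(81952.81) = 49.1 dB

49.1 dB


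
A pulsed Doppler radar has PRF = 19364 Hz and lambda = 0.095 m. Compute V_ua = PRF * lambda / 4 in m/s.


V_ua = 19364 * 0.095 / 4 = 459.9 m/s

459.9 m/s


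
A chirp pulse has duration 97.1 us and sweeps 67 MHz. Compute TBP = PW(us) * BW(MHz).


TBP = 97.1 * 67 = 6505.7

6505.7


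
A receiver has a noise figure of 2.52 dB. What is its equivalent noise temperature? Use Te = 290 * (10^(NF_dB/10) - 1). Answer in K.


NF_lin = 10^(2.52/10) = 1.786488
Te = 290 * (1.786488 - 1) = 228.1 K

228.1 K


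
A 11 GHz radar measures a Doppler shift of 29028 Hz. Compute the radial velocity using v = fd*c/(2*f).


v = 29028 * 3e8 / (2 * 11000000000.0) = 395.8 m/s

395.8 m/s


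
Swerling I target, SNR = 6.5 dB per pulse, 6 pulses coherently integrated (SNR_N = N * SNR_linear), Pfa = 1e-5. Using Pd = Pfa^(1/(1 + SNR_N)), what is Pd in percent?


SNR_lin = 10^(6.5/10) = 4.46684
SNR_N = 6 * 4.46684 = 26.80104
1/(1 + SNR_N) = 1/27.80104 = 0.0359699
Pd = (1e-5)^0.0359699 = 0.66092
Pd = 66.1%

66.1%


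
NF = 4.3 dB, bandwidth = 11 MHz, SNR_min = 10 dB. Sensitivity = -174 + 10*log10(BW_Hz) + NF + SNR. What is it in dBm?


10*log10(11000000.0) = 70.41
S = -174 + 70.41 + 4.3 + 10 = -89.3 dBm

-89.3 dBm


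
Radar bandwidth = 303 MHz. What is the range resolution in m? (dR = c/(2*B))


dR = 3e8 / (2 * 303000000.0) = 0.5 m

0.5 m


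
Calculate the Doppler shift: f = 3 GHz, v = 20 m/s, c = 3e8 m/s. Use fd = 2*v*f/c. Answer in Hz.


fd = 2 * 20 * 3000000000.0 / 3e8 = 400.0 Hz

400.0 Hz


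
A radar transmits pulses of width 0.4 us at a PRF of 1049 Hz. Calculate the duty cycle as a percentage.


DC = 0.4e-6 * 1049 * 100 = 0.04%

0.04%


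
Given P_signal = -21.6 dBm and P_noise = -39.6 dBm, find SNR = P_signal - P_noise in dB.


SNR = -21.6 - (-39.6) = 18.0 dB

18.0 dB


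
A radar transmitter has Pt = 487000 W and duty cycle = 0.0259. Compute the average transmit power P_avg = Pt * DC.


P_avg = 487000 * 0.0259 = 12613.3 W

12613.3 W


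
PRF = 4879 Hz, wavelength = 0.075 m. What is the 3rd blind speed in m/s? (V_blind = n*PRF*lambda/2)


V_blind = 3 * 4879 * 0.075 / 2 = 548.9 m/s

548.9 m/s


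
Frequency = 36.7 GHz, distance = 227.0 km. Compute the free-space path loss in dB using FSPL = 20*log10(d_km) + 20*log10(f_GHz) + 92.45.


20*log10(227.0) = 47.12
20*log10(36.7) = 31.29
FSPL = 170.9 dB

170.9 dB


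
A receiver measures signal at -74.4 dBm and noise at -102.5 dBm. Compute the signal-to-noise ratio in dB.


SNR = -74.4 - (-102.5) = 28.1 dB

28.1 dB


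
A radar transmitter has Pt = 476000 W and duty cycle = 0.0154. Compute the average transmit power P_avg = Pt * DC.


P_avg = 476000 * 0.0154 = 7330.4 W

7330.4 W


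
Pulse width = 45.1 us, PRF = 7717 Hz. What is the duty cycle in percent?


DC = 45.1e-6 * 7717 * 100 = 34.8%

34.8%


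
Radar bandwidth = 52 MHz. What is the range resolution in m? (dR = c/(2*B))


dR = 3e8 / (2 * 52000000.0) = 2.88 m

2.88 m


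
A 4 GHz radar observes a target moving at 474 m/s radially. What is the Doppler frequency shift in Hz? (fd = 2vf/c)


fd = 2 * 474 * 4000000000.0 / 3e8 = 12640.0 Hz

12640.0 Hz


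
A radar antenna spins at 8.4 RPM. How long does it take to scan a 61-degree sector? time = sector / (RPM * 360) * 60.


t = 61 / (8.4 * 360) * 60 = 1.21 s

1.21 s


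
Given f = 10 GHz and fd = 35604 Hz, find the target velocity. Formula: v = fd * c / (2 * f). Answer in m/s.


v = 35604 * 3e8 / (2 * 10000000000.0) = 534.1 m/s

534.1 m/s


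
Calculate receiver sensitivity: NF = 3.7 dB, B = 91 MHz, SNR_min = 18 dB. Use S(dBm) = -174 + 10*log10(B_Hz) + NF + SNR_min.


10*log10(91000000.0) = 79.59
S = -174 + 79.59 + 3.7 + 18 = -72.7 dBm

-72.7 dBm


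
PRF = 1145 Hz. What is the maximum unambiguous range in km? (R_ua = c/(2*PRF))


R_ua = 3e8 / (2 * 1145) = 131004.4 m = 131.0 km

131.0 km


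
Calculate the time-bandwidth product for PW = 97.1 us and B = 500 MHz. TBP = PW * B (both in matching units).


TBP = 97.1 * 500 = 48550.0

48550.0


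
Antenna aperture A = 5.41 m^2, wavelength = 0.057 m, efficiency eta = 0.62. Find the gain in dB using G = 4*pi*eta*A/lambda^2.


G_linear = 4*pi*0.62*5.41/0.057^2 = 12973.26
G_dB = 10*log10(12973.26) = 41.1 dB

41.1 dB


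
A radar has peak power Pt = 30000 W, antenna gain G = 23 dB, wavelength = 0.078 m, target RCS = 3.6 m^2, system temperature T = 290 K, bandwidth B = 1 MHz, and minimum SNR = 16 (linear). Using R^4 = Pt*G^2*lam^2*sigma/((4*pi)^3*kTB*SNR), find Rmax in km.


G_lin = 10^(23/10) = 199.526231
R^4 = 30000 * 199.526231^2 * 0.078^2 * 3.6 / ((4*pi)^3 * 1.38e-23 * 290 * 1000000.0 * 16)
R^4 = 2.05867e17 m^4
R_max = (2.05867e17)^(1/4) = 21300.8 m = 21.3 km

21.3 km


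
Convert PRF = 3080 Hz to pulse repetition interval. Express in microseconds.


PRI = 1/3080 = 0.0003246753 s = 324.7 us

324.7 us


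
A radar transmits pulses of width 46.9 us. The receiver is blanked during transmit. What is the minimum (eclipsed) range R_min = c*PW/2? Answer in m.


R_min = 3e8 * 46.9e-6 / 2 = 7035.0 m

7035.0 m


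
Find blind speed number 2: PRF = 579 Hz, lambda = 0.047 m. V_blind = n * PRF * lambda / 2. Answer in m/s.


V_blind = 2 * 579 * 0.047 / 2 = 27.2 m/s

27.2 m/s


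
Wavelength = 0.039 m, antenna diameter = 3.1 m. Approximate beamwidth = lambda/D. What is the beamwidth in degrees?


BW_rad = 0.039 / 3.1 = 0.012581
BW_deg = 0.72 degrees

0.72 degrees


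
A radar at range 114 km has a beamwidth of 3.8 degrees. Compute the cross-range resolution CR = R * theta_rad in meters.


BW_rad = 0.066322512
CR = 114000 * 0.066322512 = 7560.8 m

7560.8 m


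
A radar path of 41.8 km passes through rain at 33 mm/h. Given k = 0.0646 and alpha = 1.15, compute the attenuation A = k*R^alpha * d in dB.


gamma = 0.0646 * 33^1.15 = 3.601833 dB/km
A = 3.601833 * 41.8 = 150.56 dB

150.56 dB


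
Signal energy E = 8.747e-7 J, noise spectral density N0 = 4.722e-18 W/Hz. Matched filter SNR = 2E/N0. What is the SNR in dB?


SNR_lin = 2 * 8.747e-7 / 4.722e-18 = 3.705e11
SNR_dB = 10*log10(3.705e11) = 115.7 dB

115.7 dB


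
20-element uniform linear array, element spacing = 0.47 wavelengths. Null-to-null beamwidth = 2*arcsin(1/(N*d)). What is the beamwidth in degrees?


1/(N*d) = 1/(20*0.47) = 0.106383
BW = 2*arcsin(0.106383) = 12.2 degrees

12.2 degrees


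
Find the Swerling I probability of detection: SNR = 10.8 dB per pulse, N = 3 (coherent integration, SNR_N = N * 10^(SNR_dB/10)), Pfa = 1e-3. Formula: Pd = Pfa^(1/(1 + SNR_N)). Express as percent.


SNR_lin = 10^(10.8/10) = 12.02264
SNR_N = 3 * 12.02264 = 36.06792
1/(1 + SNR_N) = 1/37.06792 = 0.0269775
Pd = (1e-3)^0.0269775 = 0.82998
Pd = 83.0%

83.0%


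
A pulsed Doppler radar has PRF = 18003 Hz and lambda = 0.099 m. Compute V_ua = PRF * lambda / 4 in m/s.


V_ua = 18003 * 0.099 / 4 = 445.6 m/s

445.6 m/s


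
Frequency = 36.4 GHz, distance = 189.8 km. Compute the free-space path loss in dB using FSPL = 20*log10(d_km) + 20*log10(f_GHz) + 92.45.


20*log10(189.8) = 45.57
20*log10(36.4) = 31.22
FSPL = 169.2 dB

169.2 dB


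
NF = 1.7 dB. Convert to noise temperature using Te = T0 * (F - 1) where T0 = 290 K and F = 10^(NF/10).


NF_lin = 10^(1.7/10) = 1.479108
Te = 290 * (1.479108 - 1) = 138.9 K

138.9 K


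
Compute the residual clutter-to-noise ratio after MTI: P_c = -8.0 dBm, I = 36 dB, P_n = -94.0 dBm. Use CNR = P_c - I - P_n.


CNR = -8.0 - 36 - (-94.0) = 50.0 dB

50.0 dB


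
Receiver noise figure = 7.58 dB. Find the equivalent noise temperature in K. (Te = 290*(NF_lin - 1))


NF_lin = 10^(7.58/10) = 5.72796
Te = 290 * (5.72796 - 1) = 1371.1 K

1371.1 K


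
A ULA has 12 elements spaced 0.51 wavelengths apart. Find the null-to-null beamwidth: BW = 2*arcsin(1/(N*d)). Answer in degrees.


1/(N*d) = 1/(12*0.51) = 0.163399
BW = 2*arcsin(0.163399) = 18.8 degrees

18.8 degrees


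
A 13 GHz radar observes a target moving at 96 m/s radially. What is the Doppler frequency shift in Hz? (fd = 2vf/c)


fd = 2 * 96 * 13000000000.0 / 3e8 = 8320.0 Hz

8320.0 Hz


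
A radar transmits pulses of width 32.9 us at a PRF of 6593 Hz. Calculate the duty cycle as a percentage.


DC = 32.9e-6 * 6593 * 100 = 21.69%

21.69%


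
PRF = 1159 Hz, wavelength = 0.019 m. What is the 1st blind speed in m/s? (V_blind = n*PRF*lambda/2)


V_blind = 1 * 1159 * 0.019 / 2 = 11.0 m/s

11.0 m/s


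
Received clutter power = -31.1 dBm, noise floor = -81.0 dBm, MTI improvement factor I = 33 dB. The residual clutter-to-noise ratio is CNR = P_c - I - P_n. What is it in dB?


CNR = -31.1 - 33 - (-81.0) = 16.9 dB

16.9 dB


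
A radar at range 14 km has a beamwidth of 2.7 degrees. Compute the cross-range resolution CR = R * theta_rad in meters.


BW_rad = 0.04712389
CR = 14000 * 0.04712389 = 659.7 m

659.7 m


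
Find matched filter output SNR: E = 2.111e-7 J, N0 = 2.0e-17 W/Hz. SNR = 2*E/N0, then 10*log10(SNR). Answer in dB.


SNR_lin = 2 * 2.111e-7 / 2.0e-17 = 2.111e10
SNR_dB = 10*log10(2.111e10) = 103.2 dB

103.2 dB


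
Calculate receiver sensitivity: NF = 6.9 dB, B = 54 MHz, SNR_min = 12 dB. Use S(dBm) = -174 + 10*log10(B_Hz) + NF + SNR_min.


10*log10(54000000.0) = 77.32
S = -174 + 77.32 + 6.9 + 12 = -77.8 dBm

-77.8 dBm


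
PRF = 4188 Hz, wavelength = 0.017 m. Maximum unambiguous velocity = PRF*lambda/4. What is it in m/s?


V_ua = 4188 * 0.017 / 4 = 17.8 m/s

17.8 m/s


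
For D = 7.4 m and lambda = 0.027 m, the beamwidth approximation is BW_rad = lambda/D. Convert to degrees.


BW_rad = 0.027 / 7.4 = 0.003649
BW_deg = 0.21 degrees

0.21 degrees


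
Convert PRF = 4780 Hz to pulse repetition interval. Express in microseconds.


PRI = 1/4780 = 0.000209205 s = 209.2 us

209.2 us


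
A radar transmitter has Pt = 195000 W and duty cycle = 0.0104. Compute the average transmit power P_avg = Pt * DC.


P_avg = 195000 * 0.0104 = 2028.0 W

2028.0 W


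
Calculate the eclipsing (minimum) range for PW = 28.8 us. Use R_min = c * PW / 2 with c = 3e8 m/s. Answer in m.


R_min = 3e8 * 28.8e-6 / 2 = 4320.0 m

4320.0 m


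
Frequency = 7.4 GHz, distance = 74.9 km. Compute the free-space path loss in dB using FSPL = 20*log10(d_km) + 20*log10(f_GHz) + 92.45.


20*log10(74.9) = 37.49
20*log10(7.4) = 17.38
FSPL = 147.3 dB

147.3 dB


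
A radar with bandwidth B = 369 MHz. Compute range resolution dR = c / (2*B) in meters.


dR = 3e8 / (2 * 369000000.0) = 0.41 m

0.41 m


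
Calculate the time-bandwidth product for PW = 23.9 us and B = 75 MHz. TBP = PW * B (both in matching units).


TBP = 23.9 * 75 = 1792.5

1792.5


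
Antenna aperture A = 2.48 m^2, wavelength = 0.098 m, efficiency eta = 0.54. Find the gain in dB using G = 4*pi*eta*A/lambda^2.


G_linear = 4*pi*0.54*2.48/0.098^2 = 1752.28
G_dB = 10*log10(1752.28) = 32.4 dB

32.4 dB


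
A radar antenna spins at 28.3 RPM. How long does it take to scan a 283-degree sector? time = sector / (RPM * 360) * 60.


t = 283 / (28.3 * 360) * 60 = 1.67 s

1.67 s


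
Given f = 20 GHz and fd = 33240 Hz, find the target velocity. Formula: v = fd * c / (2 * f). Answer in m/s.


v = 33240 * 3e8 / (2 * 20000000000.0) = 249.3 m/s

249.3 m/s


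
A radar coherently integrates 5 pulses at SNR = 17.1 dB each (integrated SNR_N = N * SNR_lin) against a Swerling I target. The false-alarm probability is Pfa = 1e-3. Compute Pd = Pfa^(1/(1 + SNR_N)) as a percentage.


SNR_lin = 10^(17.1/10) = 51.28614
SNR_N = 5 * 51.28614 = 256.4307
1/(1 + SNR_N) = 1/257.4307 = 0.0038845
Pd = (1e-3)^0.0038845 = 0.97352
Pd = 97.4%

97.4%


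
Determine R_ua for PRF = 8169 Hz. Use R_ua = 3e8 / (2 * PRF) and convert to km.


R_ua = 3e8 / (2 * 8169) = 18362.1 m = 18.4 km

18.4 km


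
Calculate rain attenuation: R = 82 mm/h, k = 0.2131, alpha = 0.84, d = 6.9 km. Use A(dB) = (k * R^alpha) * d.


gamma = 0.2131 * 82^0.84 = 8.633504 dB/km
A = 8.633504 * 6.9 = 59.57 dB

59.57 dB


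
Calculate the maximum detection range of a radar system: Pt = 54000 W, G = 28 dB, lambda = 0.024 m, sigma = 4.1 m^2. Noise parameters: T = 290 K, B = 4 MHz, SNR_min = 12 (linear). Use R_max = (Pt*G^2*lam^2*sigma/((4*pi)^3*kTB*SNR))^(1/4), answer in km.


G_lin = 10^(28/10) = 630.957344
R^4 = 54000 * 630.957344^2 * 0.024^2 * 4.1 / ((4*pi)^3 * 1.38e-23 * 290 * 4000000.0 * 12)
R^4 = 1.33184e17 m^4
R_max = (1.33184e17)^(1/4) = 19103.5 m = 19.1 km

19.1 km


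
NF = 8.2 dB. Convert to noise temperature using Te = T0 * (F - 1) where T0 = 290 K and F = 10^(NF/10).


NF_lin = 10^(8.2/10) = 6.606934
Te = 290 * (6.606934 - 1) = 1626.0 K

1626.0 K


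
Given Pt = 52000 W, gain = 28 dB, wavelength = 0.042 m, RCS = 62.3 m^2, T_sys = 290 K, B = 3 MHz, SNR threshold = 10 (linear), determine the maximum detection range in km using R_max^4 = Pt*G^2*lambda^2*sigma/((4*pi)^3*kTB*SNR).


G_lin = 10^(28/10) = 630.957344
R^4 = 52000 * 630.957344^2 * 0.042^2 * 62.3 / ((4*pi)^3 * 1.38e-23 * 290 * 3000000.0 * 10)
R^4 = 9.54909e18 m^4
R_max = (9.54909e18)^(1/4) = 55589.2 m = 55.6 km

55.6 km


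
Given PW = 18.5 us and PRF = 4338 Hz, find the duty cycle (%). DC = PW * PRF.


DC = 18.5e-6 * 4338 * 100 = 8.03%

8.03%


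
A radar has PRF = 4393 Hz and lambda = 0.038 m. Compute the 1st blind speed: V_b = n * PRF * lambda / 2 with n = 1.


V_blind = 1 * 4393 * 0.038 / 2 = 83.5 m/s

83.5 m/s


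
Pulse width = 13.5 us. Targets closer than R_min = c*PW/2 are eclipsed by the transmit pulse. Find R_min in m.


R_min = 3e8 * 13.5e-6 / 2 = 2025.0 m

2025.0 m


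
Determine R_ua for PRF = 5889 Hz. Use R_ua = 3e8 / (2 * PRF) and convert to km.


R_ua = 3e8 / (2 * 5889) = 25471.2 m = 25.5 km

25.5 km


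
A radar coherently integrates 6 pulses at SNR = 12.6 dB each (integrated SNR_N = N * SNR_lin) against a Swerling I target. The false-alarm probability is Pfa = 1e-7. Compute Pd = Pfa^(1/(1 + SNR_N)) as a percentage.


SNR_lin = 10^(12.6/10) = 18.19701
SNR_N = 6 * 18.19701 = 109.18206
1/(1 + SNR_N) = 1/110.18206 = 0.0090759
Pd = (1e-7)^0.0090759 = 0.86391
Pd = 86.4%

86.4%


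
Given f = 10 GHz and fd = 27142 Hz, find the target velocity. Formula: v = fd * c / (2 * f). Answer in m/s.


v = 27142 * 3e8 / (2 * 10000000000.0) = 407.1 m/s

407.1 m/s


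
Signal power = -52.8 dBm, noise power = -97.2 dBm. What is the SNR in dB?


SNR = -52.8 - (-97.2) = 44.4 dB

44.4 dB


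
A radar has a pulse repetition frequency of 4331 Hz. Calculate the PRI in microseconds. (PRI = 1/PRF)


PRI = 1/4331 = 0.0002308936 s = 230.9 us

230.9 us


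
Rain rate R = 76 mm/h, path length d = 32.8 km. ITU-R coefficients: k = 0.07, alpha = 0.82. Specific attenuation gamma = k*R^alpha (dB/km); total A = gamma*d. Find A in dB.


gamma = 0.07 * 76^0.82 = 2.439862 dB/km
A = 2.439862 * 32.8 = 80.03 dB

80.03 dB


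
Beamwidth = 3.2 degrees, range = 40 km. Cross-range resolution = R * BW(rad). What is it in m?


BW_rad = 0.055850536
CR = 40000 * 0.055850536 = 2234.0 m

2234.0 m


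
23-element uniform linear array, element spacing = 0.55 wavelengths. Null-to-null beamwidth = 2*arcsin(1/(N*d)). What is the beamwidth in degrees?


1/(N*d) = 1/(23*0.55) = 0.079051
BW = 2*arcsin(0.079051) = 9.1 degrees

9.1 degrees


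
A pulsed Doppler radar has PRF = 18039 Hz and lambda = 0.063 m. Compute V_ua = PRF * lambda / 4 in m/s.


V_ua = 18039 * 0.063 / 4 = 284.1 m/s

284.1 m/s


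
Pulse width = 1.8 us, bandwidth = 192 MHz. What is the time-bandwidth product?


TBP = 1.8 * 192 = 345.6

345.6


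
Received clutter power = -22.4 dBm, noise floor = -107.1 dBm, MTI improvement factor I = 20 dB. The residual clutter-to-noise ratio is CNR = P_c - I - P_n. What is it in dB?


CNR = -22.4 - 20 - (-107.1) = 64.7 dB

64.7 dB


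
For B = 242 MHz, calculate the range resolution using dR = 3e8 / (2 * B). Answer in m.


dR = 3e8 / (2 * 242000000.0) = 0.62 m

0.62 m


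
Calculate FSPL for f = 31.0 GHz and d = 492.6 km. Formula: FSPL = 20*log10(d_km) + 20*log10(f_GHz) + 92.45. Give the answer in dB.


20*log10(492.6) = 53.85
20*log10(31.0) = 29.83
FSPL = 176.1 dB

176.1 dB


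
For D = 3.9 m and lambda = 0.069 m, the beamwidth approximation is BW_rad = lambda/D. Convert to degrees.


BW_rad = 0.069 / 3.9 = 0.017692
BW_deg = 1.01 degrees

1.01 degrees


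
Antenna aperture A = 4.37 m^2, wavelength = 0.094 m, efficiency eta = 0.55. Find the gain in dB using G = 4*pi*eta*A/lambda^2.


G_linear = 4*pi*0.55*4.37/0.094^2 = 3418.21
G_dB = 10*log10(3418.21) = 35.3 dB

35.3 dB


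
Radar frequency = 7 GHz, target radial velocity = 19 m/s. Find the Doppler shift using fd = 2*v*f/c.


fd = 2 * 19 * 7000000000.0 / 3e8 = 886.7 Hz

886.7 Hz


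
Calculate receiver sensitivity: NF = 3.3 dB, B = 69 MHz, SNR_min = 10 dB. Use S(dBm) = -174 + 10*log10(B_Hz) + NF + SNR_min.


10*log10(69000000.0) = 78.39
S = -174 + 78.39 + 3.3 + 10 = -82.3 dBm

-82.3 dBm


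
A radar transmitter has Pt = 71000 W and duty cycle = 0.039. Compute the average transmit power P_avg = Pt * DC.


P_avg = 71000 * 0.039 = 2769.0 W

2769.0 W


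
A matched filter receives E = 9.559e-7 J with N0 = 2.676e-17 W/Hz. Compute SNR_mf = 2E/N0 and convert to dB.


SNR_lin = 2 * 9.559e-7 / 2.676e-17 = 7.144e10
SNR_dB = 10*log10(7.144e10) = 108.5 dB

108.5 dB


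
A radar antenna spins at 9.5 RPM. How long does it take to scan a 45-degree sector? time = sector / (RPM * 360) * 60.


t = 45 / (9.5 * 360) * 60 = 0.79 s

0.79 s


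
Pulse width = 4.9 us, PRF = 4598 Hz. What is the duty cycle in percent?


DC = 4.9e-6 * 4598 * 100 = 2.25%

2.25%


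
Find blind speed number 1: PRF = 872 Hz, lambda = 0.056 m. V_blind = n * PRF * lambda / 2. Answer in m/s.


V_blind = 1 * 872 * 0.056 / 2 = 24.4 m/s

24.4 m/s


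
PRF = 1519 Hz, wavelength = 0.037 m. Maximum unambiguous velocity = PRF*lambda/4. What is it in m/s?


V_ua = 1519 * 0.037 / 4 = 14.1 m/s

14.1 m/s


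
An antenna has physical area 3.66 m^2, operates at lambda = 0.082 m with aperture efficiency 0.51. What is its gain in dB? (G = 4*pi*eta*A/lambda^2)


G_linear = 4*pi*0.51*3.66/0.082^2 = 3488.46
G_dB = 10*log10(3488.46) = 35.4 dB

35.4 dB


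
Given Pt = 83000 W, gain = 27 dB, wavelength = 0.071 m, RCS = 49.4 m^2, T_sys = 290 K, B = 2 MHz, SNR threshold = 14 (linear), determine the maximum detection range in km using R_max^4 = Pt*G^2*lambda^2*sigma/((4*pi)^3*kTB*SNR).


G_lin = 10^(27/10) = 501.187234
R^4 = 83000 * 501.187234^2 * 0.071^2 * 49.4 / ((4*pi)^3 * 1.38e-23 * 290 * 2000000.0 * 14)
R^4 = 2.33484e19 m^4
R_max = (2.33484e19)^(1/4) = 69512.7 m = 69.5 km

69.5 km


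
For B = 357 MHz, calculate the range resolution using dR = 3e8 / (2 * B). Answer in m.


dR = 3e8 / (2 * 357000000.0) = 0.42 m

0.42 m


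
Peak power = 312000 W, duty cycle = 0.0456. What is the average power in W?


P_avg = 312000 * 0.0456 = 14227.2 W

14227.2 W


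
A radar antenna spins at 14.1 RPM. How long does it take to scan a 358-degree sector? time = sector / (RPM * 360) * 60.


t = 358 / (14.1 * 360) * 60 = 4.23 s

4.23 s


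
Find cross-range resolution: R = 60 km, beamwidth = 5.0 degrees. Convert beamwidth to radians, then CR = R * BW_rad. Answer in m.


BW_rad = 0.087266463
CR = 60000 * 0.087266463 = 5236.0 m

5236.0 m


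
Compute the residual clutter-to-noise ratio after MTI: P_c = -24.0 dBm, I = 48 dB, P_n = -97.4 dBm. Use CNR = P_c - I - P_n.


CNR = -24.0 - 48 - (-97.4) = 25.4 dB

25.4 dB


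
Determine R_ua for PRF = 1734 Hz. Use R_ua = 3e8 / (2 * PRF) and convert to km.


R_ua = 3e8 / (2 * 1734) = 86505.2 m = 86.5 km

86.5 km


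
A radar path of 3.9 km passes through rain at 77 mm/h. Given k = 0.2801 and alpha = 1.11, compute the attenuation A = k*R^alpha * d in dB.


gamma = 0.2801 * 77^1.11 = 34.779058 dB/km
A = 34.779058 * 3.9 = 135.64 dB

135.64 dB


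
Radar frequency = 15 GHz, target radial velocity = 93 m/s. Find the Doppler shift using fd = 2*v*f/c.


fd = 2 * 93 * 15000000000.0 / 3e8 = 9300.0 Hz

9300.0 Hz


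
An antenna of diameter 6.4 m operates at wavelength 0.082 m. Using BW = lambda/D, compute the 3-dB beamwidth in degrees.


BW_rad = 0.082 / 6.4 = 0.012812
BW_deg = 0.73 degrees

0.73 degrees


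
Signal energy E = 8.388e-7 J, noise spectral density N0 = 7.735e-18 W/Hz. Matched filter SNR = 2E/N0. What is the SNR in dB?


SNR_lin = 2 * 8.388e-7 / 7.735e-18 = 2.169e11
SNR_dB = 10*log10(2.169e11) = 113.4 dB

113.4 dB


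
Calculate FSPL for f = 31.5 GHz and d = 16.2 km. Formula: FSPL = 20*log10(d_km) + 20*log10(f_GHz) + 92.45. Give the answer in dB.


20*log10(16.2) = 24.19
20*log10(31.5) = 29.97
FSPL = 146.6 dB

146.6 dB


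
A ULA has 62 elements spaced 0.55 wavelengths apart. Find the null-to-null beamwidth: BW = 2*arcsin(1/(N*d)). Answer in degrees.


1/(N*d) = 1/(62*0.55) = 0.029326
BW = 2*arcsin(0.029326) = 3.4 degrees

3.4 degrees


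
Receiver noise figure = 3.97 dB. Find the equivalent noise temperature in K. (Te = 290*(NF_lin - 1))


NF_lin = 10^(3.97/10) = 2.494595
Te = 290 * (2.494595 - 1) = 433.4 K

433.4 K


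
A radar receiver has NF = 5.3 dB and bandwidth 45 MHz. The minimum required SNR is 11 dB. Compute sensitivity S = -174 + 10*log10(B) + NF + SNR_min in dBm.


10*log10(45000000.0) = 76.53
S = -174 + 76.53 + 5.3 + 11 = -81.2 dBm

-81.2 dBm


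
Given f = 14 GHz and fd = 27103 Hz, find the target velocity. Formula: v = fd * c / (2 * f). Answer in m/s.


v = 27103 * 3e8 / (2 * 14000000000.0) = 290.4 m/s

290.4 m/s


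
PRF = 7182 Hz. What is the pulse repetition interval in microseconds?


PRI = 1/7182 = 0.000139237 s = 139.2 us

139.2 us


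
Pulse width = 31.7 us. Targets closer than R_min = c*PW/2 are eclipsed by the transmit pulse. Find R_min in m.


R_min = 3e8 * 31.7e-6 / 2 = 4755.0 m

4755.0 m


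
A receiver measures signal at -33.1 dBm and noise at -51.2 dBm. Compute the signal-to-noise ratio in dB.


SNR = -33.1 - (-51.2) = 18.1 dB

18.1 dB


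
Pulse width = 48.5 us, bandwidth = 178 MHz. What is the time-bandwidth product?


TBP = 48.5 * 178 = 8633.0

8633.0


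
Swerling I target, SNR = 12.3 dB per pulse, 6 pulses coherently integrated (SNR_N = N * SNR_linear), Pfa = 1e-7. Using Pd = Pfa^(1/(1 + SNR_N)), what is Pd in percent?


SNR_lin = 10^(12.3/10) = 16.98244
SNR_N = 6 * 16.98244 = 101.89464
1/(1 + SNR_N) = 1/102.89464 = 0.0097187
Pd = (1e-7)^0.0097187 = 0.85501
Pd = 85.5%

85.5%


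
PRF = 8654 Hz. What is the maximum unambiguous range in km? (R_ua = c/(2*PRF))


R_ua = 3e8 / (2 * 8654) = 17333.0 m = 17.3 km

17.3 km


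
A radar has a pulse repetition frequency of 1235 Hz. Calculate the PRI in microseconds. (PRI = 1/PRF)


PRI = 1/1235 = 0.0008097166 s = 809.7 us

809.7 us


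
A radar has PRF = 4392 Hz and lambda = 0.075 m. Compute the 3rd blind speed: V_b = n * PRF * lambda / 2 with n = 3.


V_blind = 3 * 4392 * 0.075 / 2 = 494.1 m/s

494.1 m/s


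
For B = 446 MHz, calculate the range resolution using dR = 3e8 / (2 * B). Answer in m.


dR = 3e8 / (2 * 446000000.0) = 0.34 m

0.34 m


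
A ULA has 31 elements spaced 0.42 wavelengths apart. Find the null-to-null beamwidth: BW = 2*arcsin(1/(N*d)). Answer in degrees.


1/(N*d) = 1/(31*0.42) = 0.076805
BW = 2*arcsin(0.076805) = 8.8 degrees

8.8 degrees


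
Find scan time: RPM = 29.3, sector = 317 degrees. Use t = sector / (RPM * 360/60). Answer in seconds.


t = 317 / (29.3 * 360) * 60 = 1.8 s

1.8 s


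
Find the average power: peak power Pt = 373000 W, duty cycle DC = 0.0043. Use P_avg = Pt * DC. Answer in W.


P_avg = 373000 * 0.0043 = 1603.9 W

1603.9 W


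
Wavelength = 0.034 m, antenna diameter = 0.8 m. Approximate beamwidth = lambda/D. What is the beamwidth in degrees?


BW_rad = 0.034 / 0.8 = 0.0425
BW_deg = 2.44 degrees

2.44 degrees


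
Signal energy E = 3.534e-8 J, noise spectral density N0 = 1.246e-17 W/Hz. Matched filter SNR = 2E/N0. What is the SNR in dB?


SNR_lin = 2 * 3.534e-8 / 1.246e-17 = 5.673e9
SNR_dB = 10*log10(5.673e9) = 97.5 dB

97.5 dB


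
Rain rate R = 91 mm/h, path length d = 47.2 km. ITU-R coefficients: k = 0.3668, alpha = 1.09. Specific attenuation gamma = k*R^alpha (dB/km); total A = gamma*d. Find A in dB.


gamma = 0.3668 * 91^1.09 = 50.093854 dB/km
A = 50.093854 * 47.2 = 2364.43 dB

2364.43 dB


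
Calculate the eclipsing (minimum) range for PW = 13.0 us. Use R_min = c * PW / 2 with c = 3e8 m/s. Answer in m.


R_min = 3e8 * 13.0e-6 / 2 = 1950.0 m

1950.0 m


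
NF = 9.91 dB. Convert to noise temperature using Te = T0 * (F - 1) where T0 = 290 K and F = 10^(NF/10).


NF_lin = 10^(9.91/10) = 9.7949
Te = 290 * (9.7949 - 1) = 2550.5 K

2550.5 K


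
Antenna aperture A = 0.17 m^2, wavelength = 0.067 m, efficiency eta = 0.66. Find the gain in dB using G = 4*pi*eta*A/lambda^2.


G_linear = 4*pi*0.66*0.17/0.067^2 = 314.09
G_dB = 10*log10(314.09) = 25.0 dB

25.0 dB


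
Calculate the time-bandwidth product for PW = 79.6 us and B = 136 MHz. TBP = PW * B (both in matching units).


TBP = 79.6 * 136 = 10825.6

10825.6


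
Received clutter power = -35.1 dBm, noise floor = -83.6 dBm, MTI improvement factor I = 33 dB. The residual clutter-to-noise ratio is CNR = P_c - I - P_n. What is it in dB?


CNR = -35.1 - 33 - (-83.6) = 15.5 dB

15.5 dB


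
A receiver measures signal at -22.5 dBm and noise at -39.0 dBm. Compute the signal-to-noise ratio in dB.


SNR = -22.5 - (-39.0) = 16.5 dB

16.5 dB


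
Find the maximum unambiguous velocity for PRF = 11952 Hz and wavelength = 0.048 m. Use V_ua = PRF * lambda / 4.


V_ua = 11952 * 0.048 / 4 = 143.4 m/s

143.4 m/s


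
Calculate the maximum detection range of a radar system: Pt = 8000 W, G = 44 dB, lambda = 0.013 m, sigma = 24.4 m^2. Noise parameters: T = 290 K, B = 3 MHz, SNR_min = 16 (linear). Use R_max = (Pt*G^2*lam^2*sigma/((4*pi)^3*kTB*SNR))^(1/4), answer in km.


G_lin = 10^(44/10) = 25118.864315
R^4 = 8000 * 25118.864315^2 * 0.013^2 * 24.4 / ((4*pi)^3 * 1.38e-23 * 290 * 3000000.0 * 16)
R^4 = 5.46033e19 m^4
R_max = (5.46033e19)^(1/4) = 85961.6 m = 86.0 km

86.0 km


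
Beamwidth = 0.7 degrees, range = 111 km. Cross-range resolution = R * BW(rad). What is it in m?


BW_rad = 0.012217305
CR = 111000 * 0.012217305 = 1356.1 m

1356.1 m


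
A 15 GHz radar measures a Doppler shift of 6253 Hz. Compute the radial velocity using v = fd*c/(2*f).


v = 6253 * 3e8 / (2 * 15000000000.0) = 62.5 m/s

62.5 m/s


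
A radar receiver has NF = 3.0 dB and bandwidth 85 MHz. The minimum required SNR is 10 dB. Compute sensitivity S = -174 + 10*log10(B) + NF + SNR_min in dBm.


10*log10(85000000.0) = 79.29
S = -174 + 79.29 + 3.0 + 10 = -81.7 dBm

-81.7 dBm
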